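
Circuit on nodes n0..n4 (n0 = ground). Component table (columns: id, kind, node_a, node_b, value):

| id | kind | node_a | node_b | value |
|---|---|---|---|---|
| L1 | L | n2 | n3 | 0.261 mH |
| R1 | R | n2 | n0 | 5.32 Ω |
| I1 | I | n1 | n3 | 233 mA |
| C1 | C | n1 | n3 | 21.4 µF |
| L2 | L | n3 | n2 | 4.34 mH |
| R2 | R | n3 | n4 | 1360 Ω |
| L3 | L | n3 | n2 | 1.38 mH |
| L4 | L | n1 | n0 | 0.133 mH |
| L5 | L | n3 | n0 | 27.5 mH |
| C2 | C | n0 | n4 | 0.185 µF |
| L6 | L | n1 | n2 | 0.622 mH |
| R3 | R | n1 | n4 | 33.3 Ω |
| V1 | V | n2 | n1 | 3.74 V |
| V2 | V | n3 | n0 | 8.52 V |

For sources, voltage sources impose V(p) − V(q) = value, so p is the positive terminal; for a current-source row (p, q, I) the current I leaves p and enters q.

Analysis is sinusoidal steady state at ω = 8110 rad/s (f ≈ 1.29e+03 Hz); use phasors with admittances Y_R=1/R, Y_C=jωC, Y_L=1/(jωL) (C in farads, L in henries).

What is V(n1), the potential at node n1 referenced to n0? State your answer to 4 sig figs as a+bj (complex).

Element admittances at ω=8110 rad/s:
  Y(L1) = 0.000-0.4724j S between n2,n3
  Y(R1) = 0.1880+0.000j S between n2,n0
  I1: injects 0.233 A into n3 (from n1)
  Y(C1) = 0.000+0.1736j S between n1,n3
  Y(L2) = 0.000-0.02841j S between n3,n2
  Y(R2) = 0.0007353+0.000j S between n3,n4
  Y(L3) = 0.000-0.08935j S between n3,n2
  Y(L4) = 0.000-0.9271j S between n1,n0
  Y(L5) = 0.000-0.004484j S between n3,n0
  Y(C2) = 0.000+0.001500j S between n0,n4
  Y(L6) = 0.000-0.1982j S between n1,n2
  Y(R3) = 0.03003+0.000j S between n1,n4
  V1: constraint V(n2)−V(n1) = 3.74
  V2: constraint V(n3)−V(n0) = 8.52
Assemble and solve the 6×6 MNA system:
  V(n1)=0.8854-0.8173j  V(n2)=4.625-0.8173j  V(n3)=8.520+0.000j  V(n4)=1.027-0.8478j
  i(V1)=-0.3871-1.404j  i(V2)=-0.1130+1.011j

0.8854-0.8173j V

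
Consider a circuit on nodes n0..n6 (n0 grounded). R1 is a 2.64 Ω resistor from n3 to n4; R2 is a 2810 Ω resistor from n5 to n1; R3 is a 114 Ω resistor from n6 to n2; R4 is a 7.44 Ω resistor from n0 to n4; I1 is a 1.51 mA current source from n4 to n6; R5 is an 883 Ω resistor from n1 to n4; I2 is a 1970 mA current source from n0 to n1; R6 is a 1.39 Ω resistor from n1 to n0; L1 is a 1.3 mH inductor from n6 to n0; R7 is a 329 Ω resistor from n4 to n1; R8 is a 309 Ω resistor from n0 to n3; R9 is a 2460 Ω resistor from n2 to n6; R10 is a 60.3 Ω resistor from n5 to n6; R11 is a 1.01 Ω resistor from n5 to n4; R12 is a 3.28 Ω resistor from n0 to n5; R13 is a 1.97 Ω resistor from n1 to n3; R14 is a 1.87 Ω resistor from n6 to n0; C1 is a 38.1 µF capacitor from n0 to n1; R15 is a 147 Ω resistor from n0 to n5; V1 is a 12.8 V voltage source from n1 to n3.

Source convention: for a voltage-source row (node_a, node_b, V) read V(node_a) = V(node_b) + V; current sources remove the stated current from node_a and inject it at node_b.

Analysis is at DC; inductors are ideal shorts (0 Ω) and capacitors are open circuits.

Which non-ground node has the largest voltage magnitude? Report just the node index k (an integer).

Apply KCL at each of the 6 non-ground nodes and solve the resulting linear system.
Node n1: branches {R2, R5, I2, R6, R7, R13, C1, V1} → V_1 = 4.845
Node n2: branches {R3, R9} → V_2 = 0.000
Node n3: branches {R1, R8, R13, V1} → V_3 = -7.955
Node n4: branches {R1, R4, I1, R5, R7, R11} → V_4 = -3.917
Node n5: branches {R2, R10, R11, R12, R15} → V_5 = -2.940
Node n6: branches {R3, I1, L1, R9, R10, R14} → V_6 = 0.000
Source currents: i(L1)=-0.04724, i(V1)=-8.053

3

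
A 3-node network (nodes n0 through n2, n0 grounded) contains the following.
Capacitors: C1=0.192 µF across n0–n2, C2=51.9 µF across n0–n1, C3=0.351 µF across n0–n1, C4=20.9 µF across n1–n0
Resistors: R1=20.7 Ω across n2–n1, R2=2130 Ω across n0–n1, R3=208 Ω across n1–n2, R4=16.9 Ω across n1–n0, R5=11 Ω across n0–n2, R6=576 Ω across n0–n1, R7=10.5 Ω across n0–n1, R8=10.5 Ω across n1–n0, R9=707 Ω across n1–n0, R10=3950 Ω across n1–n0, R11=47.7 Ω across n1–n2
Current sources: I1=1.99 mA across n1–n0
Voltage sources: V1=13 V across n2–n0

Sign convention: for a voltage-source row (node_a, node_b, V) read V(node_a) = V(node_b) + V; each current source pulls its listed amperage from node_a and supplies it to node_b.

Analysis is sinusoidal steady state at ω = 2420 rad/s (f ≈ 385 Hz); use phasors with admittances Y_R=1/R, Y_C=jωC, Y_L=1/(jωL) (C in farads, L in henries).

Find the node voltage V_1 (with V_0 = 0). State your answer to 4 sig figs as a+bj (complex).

Element admittances at ω=2420 rad/s:
  Y(C1) = 0.000+0.0004646j S between n0,n2
  Y(R1) = 0.04831+0.000j S between n2,n1
  Y(C2) = 0.000+0.1256j S between n0,n1
  Y(R2) = 0.0004695+0.000j S between n0,n1
  Y(R3) = 0.004808+0.000j S between n1,n2
  Y(R4) = 0.05917+0.000j S between n1,n0
  Y(R5) = 0.09091+0.000j S between n0,n2
  Y(R6) = 0.001736+0.000j S between n0,n1
  Y(R7) = 0.09524+0.000j S between n0,n1
  I1: injects 0.00199 A into n0 (from n1)
  Y(R8) = 0.09524+0.000j S between n1,n0
  Y(R9) = 0.001414+0.000j S between n1,n0
  Y(R10) = 0.0002532+0.000j S between n1,n0
  Y(R11) = 0.02096+0.000j S between n1,n2
  Y(C3) = 0.000+0.0008494j S between n0,n1
  Y(C4) = 0.000+0.05058j S between n1,n0
  V1: constraint V(n2)−V(n0) = 13
Assemble and solve the 3×3 MNA system:
  V(n1)=2.271-1.227j  V(n2)=13.00+0.000j
  i(V1)=-1.977-0.09694j

2.271-1.227j V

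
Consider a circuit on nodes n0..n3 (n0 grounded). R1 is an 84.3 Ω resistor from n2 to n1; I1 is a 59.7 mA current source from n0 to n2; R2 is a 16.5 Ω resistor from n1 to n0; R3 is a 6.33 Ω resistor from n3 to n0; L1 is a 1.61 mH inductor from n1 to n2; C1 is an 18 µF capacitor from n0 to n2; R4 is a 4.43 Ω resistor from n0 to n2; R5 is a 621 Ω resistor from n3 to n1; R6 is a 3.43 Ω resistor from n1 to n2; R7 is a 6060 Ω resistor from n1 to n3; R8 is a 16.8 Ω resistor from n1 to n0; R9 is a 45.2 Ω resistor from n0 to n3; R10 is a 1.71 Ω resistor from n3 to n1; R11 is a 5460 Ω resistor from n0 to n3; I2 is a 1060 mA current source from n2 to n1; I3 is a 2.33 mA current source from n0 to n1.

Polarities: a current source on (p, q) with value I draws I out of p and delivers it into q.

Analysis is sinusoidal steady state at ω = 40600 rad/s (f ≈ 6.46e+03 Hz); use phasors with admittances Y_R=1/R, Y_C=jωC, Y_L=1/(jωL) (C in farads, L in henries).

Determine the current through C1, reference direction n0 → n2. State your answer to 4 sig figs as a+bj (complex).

MNA unknowns: 3 node voltages V₁..V_3
R1: Y=0.01186+0.000j on G[2,1]
I1: z[0]−=0.0597, z[2]+=0.0597
R2: Y=0.06061+0.000j on G[1,0]
R3: Y=0.1580+0.000j on G[3,0]
L1: Y=0.000-0.01530j on G[1,2]
C1: Y=0.000+0.7308j on G[0,2]
R4: Y=0.2257+0.000j on G[0,2]
R5: Y=0.001610+0.000j on G[3,1]
R6: Y=0.2915+0.000j on G[1,2]
R7: Y=0.0001650+0.000j on G[1,3]
R8: Y=0.05952+0.000j on G[1,0]
R9: Y=0.02212+0.000j on G[0,3]
R10: Y=0.5848+0.000j on G[3,1]
R11: Y=0.0001832+0.000j on G[0,3]
I2: z[2]−=1.06, z[1]+=1.06
I3: z[0]−=0.00233, z[1]+=0.00233
solve → V1=1.762+0.3035j, V2=-0.2493+0.4601j, V3=1.348+0.2321j

0.3363+0.1822j A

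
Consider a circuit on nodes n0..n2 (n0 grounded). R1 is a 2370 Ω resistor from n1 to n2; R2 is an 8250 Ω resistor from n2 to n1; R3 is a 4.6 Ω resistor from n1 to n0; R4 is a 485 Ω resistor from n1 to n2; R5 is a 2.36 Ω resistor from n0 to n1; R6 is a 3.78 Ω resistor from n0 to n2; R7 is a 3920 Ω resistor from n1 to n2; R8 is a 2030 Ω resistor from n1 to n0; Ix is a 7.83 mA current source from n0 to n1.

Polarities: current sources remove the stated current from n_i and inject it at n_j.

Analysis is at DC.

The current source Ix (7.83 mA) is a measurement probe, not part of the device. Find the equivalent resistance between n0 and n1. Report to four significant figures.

Apply KCL at each of the 2 non-ground nodes and solve the resulting linear system.
Node n1: branches {R1, R2, R3, R4, R5, R7, R8, Ix} → V_1 = 0.01215
Node n2: branches {R1, R2, R4, R6, R7} → V_2 = 0.0001300

R_eq = 1.552 Ω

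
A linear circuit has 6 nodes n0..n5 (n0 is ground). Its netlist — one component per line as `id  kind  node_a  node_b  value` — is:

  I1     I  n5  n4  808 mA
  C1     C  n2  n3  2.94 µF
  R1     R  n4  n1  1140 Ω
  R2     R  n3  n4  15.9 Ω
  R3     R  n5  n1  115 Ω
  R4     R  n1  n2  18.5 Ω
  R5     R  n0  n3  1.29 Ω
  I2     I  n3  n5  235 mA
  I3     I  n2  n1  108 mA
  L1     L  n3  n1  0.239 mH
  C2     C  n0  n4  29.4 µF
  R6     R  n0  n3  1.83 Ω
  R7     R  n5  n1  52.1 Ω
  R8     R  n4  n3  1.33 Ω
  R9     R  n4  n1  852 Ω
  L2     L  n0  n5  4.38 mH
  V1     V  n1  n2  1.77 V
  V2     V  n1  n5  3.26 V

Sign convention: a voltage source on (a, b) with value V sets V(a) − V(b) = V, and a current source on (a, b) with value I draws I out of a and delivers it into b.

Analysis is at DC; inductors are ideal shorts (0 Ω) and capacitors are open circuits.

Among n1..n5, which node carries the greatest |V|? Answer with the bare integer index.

4

Apply KCL at each of the 5 non-ground nodes and solve the resulting linear system.
Node n1: branches {R1, R3, R4, I3, L1, R7, R9, V1, V2} → V_1 = 3.260
Node n2: branches {C1, R4, I3, V1} → V_2 = 1.490
Node n3: branches {C1, R2, R5, I2, L1, R6, R8} → V_3 = 3.260
Node n4: branches {I1, R1, R2, C2, R8, R9} → V_4 = 4.249
Node n5: branches {I1, R3, I2, R7, L2, V2} → V_5 = 0.000
Source currents: i(L1)=-3.738, i(L2)=4.309, i(V1)=0.01232, i(V2)=-3.826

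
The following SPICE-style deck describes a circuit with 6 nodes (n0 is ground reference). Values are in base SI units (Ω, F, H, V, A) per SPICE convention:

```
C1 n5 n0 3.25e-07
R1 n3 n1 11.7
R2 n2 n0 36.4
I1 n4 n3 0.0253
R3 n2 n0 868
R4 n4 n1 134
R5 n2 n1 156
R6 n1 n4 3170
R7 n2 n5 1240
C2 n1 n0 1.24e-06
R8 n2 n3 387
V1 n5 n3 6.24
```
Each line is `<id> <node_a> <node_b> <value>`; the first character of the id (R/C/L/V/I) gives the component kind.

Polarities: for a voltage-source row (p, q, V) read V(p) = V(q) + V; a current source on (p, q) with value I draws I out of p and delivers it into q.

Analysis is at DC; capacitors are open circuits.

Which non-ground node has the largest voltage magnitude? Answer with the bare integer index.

5

MNA unknowns: 5 node voltages V₁..V_5 plus 1 source current (V1)
C1: Y=0.000 on G[5,0]
R1: Y=0.08547 on G[3,1]
R2: Y=0.02747 on G[2,0]
I1: z[4]−=0.0253, z[3]+=0.0253
R3: Y=0.001152 on G[2,0]
R4: Y=0.007463 on G[4,1]
R5: Y=0.006410 on G[2,1]
R6: Y=0.0003155 on G[1,4]
R7: Y=0.0008065 on G[2,5]
C2: Y=0.000 on G[1,0]
R8: Y=0.002584 on G[2,3]
V1: row V5−V3=6.24, i_V1 at 5,3
solve → V1=-0.6003, V2=0.000, V3=-0.3493, V4=-3.853, V5=5.891
aux → i_V1=-0.004751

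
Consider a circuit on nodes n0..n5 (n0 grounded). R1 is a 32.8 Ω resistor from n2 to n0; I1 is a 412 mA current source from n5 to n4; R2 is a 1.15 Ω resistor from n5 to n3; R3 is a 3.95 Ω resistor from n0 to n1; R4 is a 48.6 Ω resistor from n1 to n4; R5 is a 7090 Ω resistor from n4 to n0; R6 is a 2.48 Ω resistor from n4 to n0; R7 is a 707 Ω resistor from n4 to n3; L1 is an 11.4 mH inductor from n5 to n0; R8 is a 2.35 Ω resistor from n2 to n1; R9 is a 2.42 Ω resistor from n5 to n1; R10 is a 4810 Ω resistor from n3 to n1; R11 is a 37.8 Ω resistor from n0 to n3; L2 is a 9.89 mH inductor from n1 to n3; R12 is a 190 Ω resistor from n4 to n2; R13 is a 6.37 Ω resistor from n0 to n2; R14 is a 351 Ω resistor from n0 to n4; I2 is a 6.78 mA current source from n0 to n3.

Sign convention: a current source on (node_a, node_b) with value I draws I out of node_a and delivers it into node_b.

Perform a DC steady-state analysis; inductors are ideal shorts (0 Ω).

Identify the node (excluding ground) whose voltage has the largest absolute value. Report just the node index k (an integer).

MNA unknowns: 5 node voltages V₁..V_5 plus 2 source currents (L1, L2)
R1: Y=0.03049 on G[2,0]
I1: z[5]−=0.412, z[4]+=0.412
R2: Y=0.8696 on G[5,3]
R3: Y=0.2532 on G[0,1]
R4: Y=0.02058 on G[1,4]
R5: Y=0.0001410 on G[4,0]
R6: Y=0.4032 on G[4,0]
R7: Y=0.001414 on G[4,3]
L1: row V5−V0=0, i_L1 at 5,0
R8: Y=0.4255 on G[2,1]
R9: Y=0.4132 on G[5,1]
R10: Y=0.0002079 on G[3,1]
R11: Y=0.02646 on G[0,3]
L2: row V1−V3=0, i_L2 at 1,3
R12: Y=0.005263 on G[4,2]
R13: Y=0.1570 on G[0,2]
R14: Y=0.002849 on G[0,4]
I2: z[0]−=0.00678, z[3]+=0.00678
solve → V1=0.01814, V2=0.02059, V3=0.01814, V4=0.9516, V5=0.000
aux → i_L1=-0.3887, i_L2=0.008157

4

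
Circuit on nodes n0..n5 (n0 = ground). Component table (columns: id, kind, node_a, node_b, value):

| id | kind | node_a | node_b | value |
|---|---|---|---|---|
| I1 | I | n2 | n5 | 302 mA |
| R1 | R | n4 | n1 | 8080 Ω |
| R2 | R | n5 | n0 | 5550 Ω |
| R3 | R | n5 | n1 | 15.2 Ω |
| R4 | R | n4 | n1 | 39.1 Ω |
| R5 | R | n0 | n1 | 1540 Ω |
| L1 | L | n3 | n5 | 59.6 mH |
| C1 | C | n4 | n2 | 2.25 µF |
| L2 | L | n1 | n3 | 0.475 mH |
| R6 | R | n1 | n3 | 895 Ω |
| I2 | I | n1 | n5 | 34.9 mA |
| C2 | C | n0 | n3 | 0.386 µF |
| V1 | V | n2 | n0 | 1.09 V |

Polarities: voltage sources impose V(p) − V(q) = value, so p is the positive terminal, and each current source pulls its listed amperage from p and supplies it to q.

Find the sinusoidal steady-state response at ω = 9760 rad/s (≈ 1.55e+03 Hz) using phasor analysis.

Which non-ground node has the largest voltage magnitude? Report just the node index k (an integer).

Apply KCL at each of the 5 non-ground nodes and solve the resulting linear system.
Node n1: branches {R1, R3, R4, R5, L2, R6, I2} → V_1 = 9.474-12.24j
Node n2: branches {I1, C1, V1} → V_2 = 1.090+0.000j
Node n3: branches {L1, L2, R6, C2} → V_3 = 9.681-12.46j
Node n4: branches {R1, R4, C1} → V_4 = -0.1097-11.22j
Node n5: branches {I1, R2, R3, L1, I2} → V_5 = 14.55-12.08j
Source currents: i(V1)=-0.05570-0.02635j

5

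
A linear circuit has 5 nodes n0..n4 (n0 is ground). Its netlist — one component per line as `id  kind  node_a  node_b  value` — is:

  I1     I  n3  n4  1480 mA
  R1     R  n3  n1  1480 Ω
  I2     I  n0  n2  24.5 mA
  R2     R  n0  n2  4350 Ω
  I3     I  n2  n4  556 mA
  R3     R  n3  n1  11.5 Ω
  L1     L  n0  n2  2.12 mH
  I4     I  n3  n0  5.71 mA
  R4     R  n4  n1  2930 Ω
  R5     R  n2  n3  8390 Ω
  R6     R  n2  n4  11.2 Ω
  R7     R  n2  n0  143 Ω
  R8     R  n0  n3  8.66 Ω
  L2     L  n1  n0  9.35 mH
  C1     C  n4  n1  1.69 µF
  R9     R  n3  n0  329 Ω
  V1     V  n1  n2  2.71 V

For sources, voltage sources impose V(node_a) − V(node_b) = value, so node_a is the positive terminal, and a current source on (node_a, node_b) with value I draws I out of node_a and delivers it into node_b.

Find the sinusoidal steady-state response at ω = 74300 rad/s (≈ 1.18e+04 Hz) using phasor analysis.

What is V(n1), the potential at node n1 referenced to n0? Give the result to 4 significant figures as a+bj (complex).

Apply KCL at each of the 4 non-ground nodes and solve the resulting linear system.
Node n1: branches {R1, R3, R4, L2, C1, V1} → V_1 = 15.24+1.761j
Node n2: branches {I2, R2, I3, L1, R5, R6, R7, V1} → V_2 = 12.53+1.761j
Node n3: branches {I1, R1, R3, I4, R5, R8, R9} → V_3 = -0.7208+0.7490j
Node n4: branches {I1, I3, R4, R6, C1} → V_4 = 22.00-7.705j
Source currents: i(V1)=-0.2104+0.7784j

15.24+1.761j V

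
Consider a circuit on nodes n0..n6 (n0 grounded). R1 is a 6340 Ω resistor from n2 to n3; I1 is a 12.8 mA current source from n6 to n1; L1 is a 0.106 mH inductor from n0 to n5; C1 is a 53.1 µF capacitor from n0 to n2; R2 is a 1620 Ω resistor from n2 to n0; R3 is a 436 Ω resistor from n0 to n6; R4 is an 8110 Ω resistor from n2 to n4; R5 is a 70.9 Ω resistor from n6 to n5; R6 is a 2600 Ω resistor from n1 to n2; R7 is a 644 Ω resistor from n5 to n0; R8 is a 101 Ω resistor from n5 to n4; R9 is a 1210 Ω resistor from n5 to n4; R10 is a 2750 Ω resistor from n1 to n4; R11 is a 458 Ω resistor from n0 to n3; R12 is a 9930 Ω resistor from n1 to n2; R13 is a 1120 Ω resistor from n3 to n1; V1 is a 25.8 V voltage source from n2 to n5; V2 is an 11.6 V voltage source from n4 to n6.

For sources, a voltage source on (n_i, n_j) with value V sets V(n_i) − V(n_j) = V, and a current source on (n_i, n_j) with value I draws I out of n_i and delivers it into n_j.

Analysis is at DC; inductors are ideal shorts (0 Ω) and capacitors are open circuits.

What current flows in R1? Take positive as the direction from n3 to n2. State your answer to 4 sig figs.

Element admittances at DC:
  Y(R1) = 0.0001577 S between n2,n3
  I1: injects 0.0128 A into n1 (from n6)
  L1: short n0↔n5 (DC inductor)
  Y(C1) = 0.000 S between n0,n2
  Y(R2) = 0.0006173 S between n2,n0
  Y(R3) = 0.002294 S between n0,n6
  Y(R4) = 0.0001233 S between n2,n4
  Y(R5) = 0.01410 S between n6,n5
  Y(R6) = 0.0003846 S between n1,n2
  Y(R7) = 0.001553 S between n5,n0
  Y(R8) = 0.009901 S between n5,n4
  Y(R9) = 0.0008264 S between n5,n4
  Y(R10) = 0.0003636 S between n1,n4
  Y(R11) = 0.002183 S between n0,n3
  Y(R12) = 0.0001007 S between n1,n2
  Y(R13) = 0.0008929 S between n3,n1
  V1: constraint V(n2)−V(n5) = 25.8
  V2: constraint V(n4)−V(n6) = 11.6
Assemble and solve the 9×9 MNA system:
  V(n1)=19.34  V(n2)=25.80  V(n3)=6.597  V(n4)=6.795  V(n5)=0.000  V(n6)=-4.805
  i(L1)=0.01931  i(V1)=-0.02443  i(V2)=-0.06599

-0.003029 A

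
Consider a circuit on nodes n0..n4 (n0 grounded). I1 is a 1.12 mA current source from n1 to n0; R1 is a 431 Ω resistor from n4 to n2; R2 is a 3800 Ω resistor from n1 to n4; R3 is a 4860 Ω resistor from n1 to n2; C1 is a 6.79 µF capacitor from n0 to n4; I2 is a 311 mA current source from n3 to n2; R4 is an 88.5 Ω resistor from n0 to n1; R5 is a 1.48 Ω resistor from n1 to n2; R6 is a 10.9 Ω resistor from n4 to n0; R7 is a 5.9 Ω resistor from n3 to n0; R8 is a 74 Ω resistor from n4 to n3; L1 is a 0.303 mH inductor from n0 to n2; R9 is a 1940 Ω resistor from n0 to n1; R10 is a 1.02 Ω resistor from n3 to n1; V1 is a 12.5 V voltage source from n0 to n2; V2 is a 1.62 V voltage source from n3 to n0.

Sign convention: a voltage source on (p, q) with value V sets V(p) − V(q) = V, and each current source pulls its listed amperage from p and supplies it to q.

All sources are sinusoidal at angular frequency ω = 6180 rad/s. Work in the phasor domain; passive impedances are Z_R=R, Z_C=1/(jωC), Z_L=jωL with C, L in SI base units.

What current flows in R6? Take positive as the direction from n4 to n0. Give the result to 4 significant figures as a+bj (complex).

MNA unknowns: 4 node voltages V₁..V_4 plus 2 source currents (V1, V2)
I1: z[1]−=0.00112, z[0]+=0.00112
R1: Y=0.002320+0.000j on G[4,2]
R2: Y=0.0002632+0.000j on G[1,4]
R3: Y=0.0002058+0.000j on G[1,2]
C1: Y=0.000+0.04196j on G[0,4]
I2: z[3]−=0.311, z[2]+=0.311
R4: Y=0.01130+0.000j on G[0,1]
R5: Y=0.6757+0.000j on G[1,2]
R6: Y=0.09174+0.000j on G[4,0]
R7: Y=0.1695+0.000j on G[3,0]
R8: Y=0.01351+0.000j on G[4,3]
L1: Y=0.000-0.5340j on G[0,2]
R9: Y=0.0005155+0.000j on G[0,1]
R10: Y=0.9804+0.000j on G[3,1]
V1: row V0−V2=12.5, i_V1 at 0,2
V2: row V3−V0=1.62, i_V2 at 3,0
solve → V1=-4.113+4.050e-06j, V2=-12.50+0.000j, V3=1.620+0.000j, V4=-0.06598+0.02567j
aux → i_V1=-6.009+6.675j, i_V2=-6.229+0.0003509j

-0.006053+0.002355j A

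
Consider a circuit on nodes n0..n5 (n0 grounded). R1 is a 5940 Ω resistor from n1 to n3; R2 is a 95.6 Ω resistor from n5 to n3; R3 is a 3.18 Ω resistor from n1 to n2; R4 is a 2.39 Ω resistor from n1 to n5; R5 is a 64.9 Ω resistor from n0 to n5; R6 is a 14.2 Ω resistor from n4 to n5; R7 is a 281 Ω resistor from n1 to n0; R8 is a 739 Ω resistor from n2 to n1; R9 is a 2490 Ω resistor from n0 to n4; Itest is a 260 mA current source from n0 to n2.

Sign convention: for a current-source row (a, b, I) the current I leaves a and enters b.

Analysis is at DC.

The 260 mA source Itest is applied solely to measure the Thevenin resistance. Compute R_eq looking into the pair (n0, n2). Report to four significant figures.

R_eq = 56.38 Ω

Apply KCL at each of the 5 non-ground nodes and solve the resulting linear system.
Node n1: branches {R1, R3, R4, R7, R8} → V_1 = 13.84
Node n2: branches {R3, R8, Itest} → V_2 = 14.66
Node n3: branches {R1, R2} → V_3 = 13.34
Node n4: branches {R6, R9} → V_4 = 13.26
Node n5: branches {R2, R4, R5, R6} → V_5 = 13.33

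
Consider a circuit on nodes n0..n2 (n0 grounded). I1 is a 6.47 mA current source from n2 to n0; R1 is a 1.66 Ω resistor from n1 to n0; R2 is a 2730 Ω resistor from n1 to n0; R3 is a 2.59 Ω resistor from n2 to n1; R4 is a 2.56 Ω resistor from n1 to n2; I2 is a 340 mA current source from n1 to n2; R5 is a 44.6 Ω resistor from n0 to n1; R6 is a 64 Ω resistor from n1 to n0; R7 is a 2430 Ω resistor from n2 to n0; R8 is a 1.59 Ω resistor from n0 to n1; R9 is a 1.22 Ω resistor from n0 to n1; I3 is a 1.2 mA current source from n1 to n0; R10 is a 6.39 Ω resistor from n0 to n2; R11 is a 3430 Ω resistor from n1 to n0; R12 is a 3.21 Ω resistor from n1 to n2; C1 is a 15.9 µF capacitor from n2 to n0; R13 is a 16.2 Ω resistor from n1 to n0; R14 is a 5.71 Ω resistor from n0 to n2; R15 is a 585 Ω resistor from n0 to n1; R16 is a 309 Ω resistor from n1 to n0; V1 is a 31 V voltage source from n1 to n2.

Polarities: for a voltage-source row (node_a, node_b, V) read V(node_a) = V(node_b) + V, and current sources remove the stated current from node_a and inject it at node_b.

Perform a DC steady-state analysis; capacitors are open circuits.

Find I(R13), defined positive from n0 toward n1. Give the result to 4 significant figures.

Element admittances at DC:
  I1: injects 0.00647 A into n0 (from n2)
  Y(R1) = 0.6024 S between n1,n0
  Y(R2) = 0.0003663 S between n1,n0
  Y(R3) = 0.3861 S between n2,n1
  Y(R4) = 0.3906 S between n1,n2
  I2: injects 0.34 A into n2 (from n1)
  Y(R5) = 0.02242 S between n0,n1
  Y(R6) = 0.01562 S between n1,n0
  Y(R7) = 0.0004115 S between n2,n0
  Y(R8) = 0.6289 S between n0,n1
  Y(R9) = 0.8197 S between n0,n1
  I3: injects 0.0012 A into n0 (from n1)
  Y(R10) = 0.1565 S between n0,n2
  Y(R11) = 0.0002915 S between n1,n0
  Y(R12) = 0.3115 S between n1,n2
  Y(C1) = 0.000 S between n2,n0
  Y(R13) = 0.06173 S between n1,n0
  Y(R14) = 0.1751 S between n0,n2
  Y(R15) = 0.001709 S between n0,n1
  Y(R16) = 0.003236 S between n1,n0
  V1: constraint V(n1)−V(n2) = 31
Assemble and solve the 3×3 MNA system:
  V(n1)=4.133  V(n2)=-26.87
  i(V1)=-42.99

-0.2551 A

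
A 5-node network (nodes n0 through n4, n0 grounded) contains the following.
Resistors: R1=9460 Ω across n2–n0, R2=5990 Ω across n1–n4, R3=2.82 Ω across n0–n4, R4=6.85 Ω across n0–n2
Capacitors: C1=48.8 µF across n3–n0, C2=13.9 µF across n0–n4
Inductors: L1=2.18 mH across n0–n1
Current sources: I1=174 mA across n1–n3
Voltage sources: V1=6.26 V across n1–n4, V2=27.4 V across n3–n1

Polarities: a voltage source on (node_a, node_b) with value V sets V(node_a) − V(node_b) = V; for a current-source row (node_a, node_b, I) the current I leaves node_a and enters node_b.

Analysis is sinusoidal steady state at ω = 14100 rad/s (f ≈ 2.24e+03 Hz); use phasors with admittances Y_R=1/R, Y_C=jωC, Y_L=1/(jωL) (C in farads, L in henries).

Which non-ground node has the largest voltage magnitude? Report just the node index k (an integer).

Apply KCL at each of the 4 non-ground nodes and solve the resulting linear system.
Node n1: branches {L1, R2, I1, V1, V2} → V_1 = -16.72-9.568j
Node n2: branches {R1, R4} → V_2 = 0.000+0.000j
Node n3: branches {C1, I1, V2} → V_3 = 10.68-9.568j
Node n4: branches {R2, R3, C2, V1} → V_4 = -22.98-9.568j
Source currents: i(V1)=-6.273-7.896j, i(V2)=-6.409-7.352j

4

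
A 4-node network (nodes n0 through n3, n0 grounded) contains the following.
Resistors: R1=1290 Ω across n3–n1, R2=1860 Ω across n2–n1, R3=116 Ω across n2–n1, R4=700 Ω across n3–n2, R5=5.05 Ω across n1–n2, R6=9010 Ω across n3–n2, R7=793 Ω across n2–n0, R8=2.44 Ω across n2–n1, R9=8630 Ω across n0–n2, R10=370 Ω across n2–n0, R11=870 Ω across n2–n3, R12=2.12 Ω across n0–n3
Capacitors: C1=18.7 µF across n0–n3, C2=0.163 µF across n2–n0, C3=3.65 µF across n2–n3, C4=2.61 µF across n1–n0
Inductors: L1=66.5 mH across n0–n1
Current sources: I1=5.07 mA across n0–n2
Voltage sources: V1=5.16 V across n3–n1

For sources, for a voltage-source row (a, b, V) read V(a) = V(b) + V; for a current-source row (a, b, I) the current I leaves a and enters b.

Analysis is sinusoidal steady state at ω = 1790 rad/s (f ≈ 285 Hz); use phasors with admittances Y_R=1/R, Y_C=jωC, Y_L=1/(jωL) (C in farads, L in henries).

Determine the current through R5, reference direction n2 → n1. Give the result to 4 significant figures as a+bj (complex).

0.01275+0.01109j A

Element admittances at ω=1790 rad/s:
  Y(R1) = 0.0007752+0.000j S between n3,n1
  Y(R2) = 0.0005376+0.000j S between n2,n1
  Y(R3) = 0.008621+0.000j S between n2,n1
  Y(R4) = 0.001429+0.000j S between n3,n2
  Y(R5) = 0.1980+0.000j S between n1,n2
  Y(R6) = 0.0001110+0.000j S between n3,n2
  Y(R7) = 0.001261+0.000j S between n2,n0
  Y(R8) = 0.4098+0.000j S between n2,n1
  Y(C1) = 0.000+0.03347j S between n0,n3
  Y(R9) = 0.0001159+0.000j S between n0,n2
  Y(C2) = 0.000+0.0002918j S between n2,n0
  Y(L1) = 0.000-0.008401j S between n0,n1
  I1: injects 0.00507 A into n2 (from n0)
  Y(C3) = 0.000+0.006534j S between n2,n3
  Y(R10) = 0.002703+0.000j S between n2,n0
  Y(R11) = 0.001149+0.000j S between n2,n3
  Y(R12) = 0.4717+0.000j S between n0,n3
  Y(C4) = 0.000+0.004672j S between n1,n0
  V1: constraint V(n3)−V(n1) = 5.16
Assemble and solve the 4×4 MNA system:
  V(n1)=-5.108-0.04107j  V(n2)=-5.044+0.01493j  V(n3)=0.05179-0.04107j
  i(V1)=-0.04387-0.01550j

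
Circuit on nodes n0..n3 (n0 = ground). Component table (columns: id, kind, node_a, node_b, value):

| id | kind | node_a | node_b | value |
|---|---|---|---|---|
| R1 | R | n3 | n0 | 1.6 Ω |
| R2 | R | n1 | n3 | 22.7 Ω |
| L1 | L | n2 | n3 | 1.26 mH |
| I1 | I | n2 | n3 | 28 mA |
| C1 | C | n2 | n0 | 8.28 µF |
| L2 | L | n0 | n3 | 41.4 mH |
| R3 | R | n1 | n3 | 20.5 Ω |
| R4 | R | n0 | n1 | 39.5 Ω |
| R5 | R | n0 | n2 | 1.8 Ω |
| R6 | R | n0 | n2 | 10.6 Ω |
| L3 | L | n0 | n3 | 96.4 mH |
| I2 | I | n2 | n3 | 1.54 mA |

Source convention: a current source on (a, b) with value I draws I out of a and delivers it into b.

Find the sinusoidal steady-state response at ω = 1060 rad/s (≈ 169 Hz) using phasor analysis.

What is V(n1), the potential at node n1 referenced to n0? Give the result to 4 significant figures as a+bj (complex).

0.005177+0.01320j V

Apply KCL at each of the 3 non-ground nodes and solve the resulting linear system.
Node n1: branches {R2, R3, R4} → V_1 = 0.005177+0.01320j
Node n2: branches {L1, I1, C1, R5, R6, I2} → V_2 = -0.007599-0.01624j
Node n3: branches {R1, R2, L1, I1, L2, R3, L3, I2} → V_3 = 0.006588+0.01681j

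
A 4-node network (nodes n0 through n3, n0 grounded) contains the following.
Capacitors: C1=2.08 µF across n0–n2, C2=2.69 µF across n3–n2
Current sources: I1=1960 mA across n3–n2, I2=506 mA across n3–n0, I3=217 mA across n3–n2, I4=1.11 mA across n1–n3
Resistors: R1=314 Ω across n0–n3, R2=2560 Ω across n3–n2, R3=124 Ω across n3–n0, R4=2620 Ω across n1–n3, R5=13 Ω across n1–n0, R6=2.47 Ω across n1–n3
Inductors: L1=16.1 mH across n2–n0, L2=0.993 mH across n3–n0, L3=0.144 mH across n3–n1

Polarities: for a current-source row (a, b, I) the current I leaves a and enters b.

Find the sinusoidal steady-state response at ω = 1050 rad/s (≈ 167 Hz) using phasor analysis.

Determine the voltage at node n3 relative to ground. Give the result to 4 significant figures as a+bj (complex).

-0.2852-2.896j V

Element admittances at ω=1050 rad/s:
  Y(C1) = 0.000+0.002184j S between n0,n2
  Y(C2) = 0.000+0.002825j S between n3,n2
  I1: injects 1.96 A into n2 (from n3)
  Y(R1) = 0.003185+0.000j S between n0,n3
  I2: injects 0.506 A into n0 (from n3)
  I3: injects 0.217 A into n2 (from n3)
  Y(R2) = 0.0003906+0.000j S between n3,n2
  Y(R3) = 0.008065+0.000j S between n3,n0
  Y(R4) = 0.0003817+0.000j S between n1,n3
  Y(L1) = 0.000-0.05915j S between n2,n0
  Y(R5) = 0.07692+0.000j S between n1,n0
  Y(L2) = 0.000-0.9591j S between n3,n0
  Y(L3) = 0.000-6.614j S between n3,n1
  Y(R6) = 0.4049+0.000j S between n1,n3
  I4: injects 0.00111 A into n3 (from n1)
Assemble and solve the 3×3 MNA system:
  V(n1)=-0.3184-2.890j  V(n2)=0.3269+40.35j  V(n3)=-0.2852-2.896j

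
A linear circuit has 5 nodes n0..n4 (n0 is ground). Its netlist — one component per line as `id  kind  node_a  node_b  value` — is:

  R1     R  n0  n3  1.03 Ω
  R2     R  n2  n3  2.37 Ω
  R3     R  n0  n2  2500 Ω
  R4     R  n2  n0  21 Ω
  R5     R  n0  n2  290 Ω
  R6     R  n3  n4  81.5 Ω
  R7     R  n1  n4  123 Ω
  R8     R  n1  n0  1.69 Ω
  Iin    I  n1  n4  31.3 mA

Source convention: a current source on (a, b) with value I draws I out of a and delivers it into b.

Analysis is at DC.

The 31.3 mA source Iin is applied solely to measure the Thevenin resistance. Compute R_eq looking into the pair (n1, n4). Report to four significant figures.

R_eq = 49.97 Ω

MNA unknowns: 4 node voltages V₁..V_4
R1: Y=0.9709 on G[0,3]
R2: Y=0.4219 on G[2,3]
R3: Y=0.0004000 on G[0,2]
R4: Y=0.04762 on G[2,0]
R5: Y=0.003448 on G[0,2]
R6: Y=0.01227 on G[3,4]
R7: Y=0.008130 on G[1,4]
R8: Y=0.5917 on G[1,0]
Iin: z[1]−=0.0313, z[4]+=0.0313
solve → V1=-0.03141, V2=0.01629, V3=0.01828, V4=1.533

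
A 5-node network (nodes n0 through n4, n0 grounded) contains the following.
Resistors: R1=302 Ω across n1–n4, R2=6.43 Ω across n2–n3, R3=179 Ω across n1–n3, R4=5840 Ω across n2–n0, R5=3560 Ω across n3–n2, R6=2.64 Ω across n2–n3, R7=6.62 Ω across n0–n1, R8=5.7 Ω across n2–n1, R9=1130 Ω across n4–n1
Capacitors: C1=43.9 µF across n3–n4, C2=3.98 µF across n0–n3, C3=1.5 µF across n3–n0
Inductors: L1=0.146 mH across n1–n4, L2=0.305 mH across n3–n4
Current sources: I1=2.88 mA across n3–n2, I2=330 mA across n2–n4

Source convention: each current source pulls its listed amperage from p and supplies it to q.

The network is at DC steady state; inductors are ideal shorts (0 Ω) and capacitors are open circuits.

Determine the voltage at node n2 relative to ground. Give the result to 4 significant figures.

MNA unknowns: 4 node voltages V₁..V_4 plus 2 source currents (L1, L2)
R1: Y=0.003311 on G[1,4]
C1: Y=0.000 on G[3,4]
R2: Y=0.1555 on G[2,3]
R3: Y=0.005587 on G[1,3]
L1: row V1−V4=0, i_L1 at 1,4
R4: Y=0.0001712 on G[2,0]
R5: Y=0.0002809 on G[3,2]
L2: row V3−V4=0, i_L2 at 3,4
R6: Y=0.3788 on G[2,3]
I1: z[3]−=0.00288, z[2]+=0.00288
C2: Y=0.000 on G[0,3]
R7: Y=0.1511 on G[0,1]
R8: Y=0.1754 on G[2,1]
C3: Y=0.000 on G[3,0]
R9: Y=0.0008850 on G[4,1]
I2: z[2]−=0.33, z[4]+=0.33
solve → V1=0.0005215, V2=-0.4601, V3=0.0005215, V4=0.0005215
aux → i_L1=-0.08089, i_L2=-0.2491

-0.4601 V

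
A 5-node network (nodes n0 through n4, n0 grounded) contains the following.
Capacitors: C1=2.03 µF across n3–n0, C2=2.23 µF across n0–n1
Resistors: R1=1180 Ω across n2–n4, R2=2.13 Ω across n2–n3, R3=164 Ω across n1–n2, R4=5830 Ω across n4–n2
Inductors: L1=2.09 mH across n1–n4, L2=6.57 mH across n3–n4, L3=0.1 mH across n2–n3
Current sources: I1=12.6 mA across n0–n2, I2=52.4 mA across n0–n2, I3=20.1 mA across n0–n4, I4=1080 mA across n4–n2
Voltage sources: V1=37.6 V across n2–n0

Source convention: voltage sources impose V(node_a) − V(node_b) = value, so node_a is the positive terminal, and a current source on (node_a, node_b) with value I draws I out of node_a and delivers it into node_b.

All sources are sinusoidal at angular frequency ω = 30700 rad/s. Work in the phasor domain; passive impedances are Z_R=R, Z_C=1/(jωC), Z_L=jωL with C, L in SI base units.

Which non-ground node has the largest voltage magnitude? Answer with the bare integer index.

4

MNA unknowns: 4 node voltages V₁..V_4 plus 1 source current (V1)
C1: Y=0.000+0.06232j on G[3,0]
R1: Y=0.0008475+0.000j on G[2,4]
L1: Y=0.000-0.01559j on G[1,4]
C2: Y=0.000+0.06846j on G[0,1]
L2: Y=0.000-0.004958j on G[3,4]
I1: z[0]−=0.0126, z[2]+=0.0126
R2: Y=0.4695+0.000j on G[2,3]
I2: z[0]−=0.0524, z[2]+=0.0524
R3: Y=0.006098+0.000j on G[1,2]
R4: Y=0.0001715+0.000j on G[4,2]
L3: Y=0.000-0.3257j on G[2,3]
I3: z[0]−=0.0201, z[4]+=0.0201
I4: z[4]−=1.08, z[2]+=1.08
V1: row V2−V0=37.6, i_V1 at 2,0
solve → V1=-2.549+8.474j, V2=37.60+0.000j, V3=39.25-3.707j, V4=5.333-44.46j
aux → i_V1=0.4342-2.272j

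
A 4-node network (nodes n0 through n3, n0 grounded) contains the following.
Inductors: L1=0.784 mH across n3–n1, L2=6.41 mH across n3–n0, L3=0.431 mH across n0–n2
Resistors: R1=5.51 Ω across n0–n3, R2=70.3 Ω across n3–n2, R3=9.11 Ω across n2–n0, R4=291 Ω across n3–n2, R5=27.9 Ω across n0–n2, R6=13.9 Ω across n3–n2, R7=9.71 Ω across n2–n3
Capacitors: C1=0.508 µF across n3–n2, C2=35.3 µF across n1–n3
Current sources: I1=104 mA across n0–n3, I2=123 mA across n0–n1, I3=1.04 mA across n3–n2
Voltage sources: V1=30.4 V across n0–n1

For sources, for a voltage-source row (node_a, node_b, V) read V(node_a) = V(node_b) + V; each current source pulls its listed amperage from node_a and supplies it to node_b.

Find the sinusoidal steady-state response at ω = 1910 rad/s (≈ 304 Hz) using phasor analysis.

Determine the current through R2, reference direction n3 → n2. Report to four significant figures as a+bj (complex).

-0.2542+0.1872j A

Apply KCL at each of the 3 non-ground nodes and solve the resulting linear system.
Node n1: branches {L1, I2, C2, V1} → V_1 = -30.40+0.000j
Node n2: branches {C1, R2, R3, R4, R5, I3, L3, R6, R7} → V_2 = -2.379-2.557j
Node n3: branches {L1, R1, C1, L2, I1, R2, R4, C2, I3, R6, R7} → V_3 = -20.25+10.60j
Source currents: i(V1)=-6.489+6.095j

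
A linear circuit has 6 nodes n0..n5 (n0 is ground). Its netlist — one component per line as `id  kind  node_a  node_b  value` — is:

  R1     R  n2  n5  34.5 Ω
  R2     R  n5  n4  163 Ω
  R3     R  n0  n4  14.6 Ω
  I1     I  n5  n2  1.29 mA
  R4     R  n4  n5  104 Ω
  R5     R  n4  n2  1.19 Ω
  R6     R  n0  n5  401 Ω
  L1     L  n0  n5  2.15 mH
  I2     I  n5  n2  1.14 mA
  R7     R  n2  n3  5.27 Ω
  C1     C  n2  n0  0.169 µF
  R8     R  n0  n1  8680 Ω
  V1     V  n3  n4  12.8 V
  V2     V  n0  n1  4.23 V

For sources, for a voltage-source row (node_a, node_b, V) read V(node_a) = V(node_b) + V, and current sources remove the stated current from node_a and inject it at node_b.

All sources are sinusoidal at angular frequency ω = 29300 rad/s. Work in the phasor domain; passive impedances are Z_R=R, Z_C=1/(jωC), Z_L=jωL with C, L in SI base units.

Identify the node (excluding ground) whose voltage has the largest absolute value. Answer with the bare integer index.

Apply KCL at each of the 5 non-ground nodes and solve the resulting linear system.
Node n1: branches {R8, V2} → V_1 = -4.230+0.000j
Node n2: branches {R1, I1, R5, I2, R7, C1} → V_2 = 2.193+0.07969j
Node n3: branches {R7, V1} → V_3 = 12.66+0.07996j
Node n4: branches {R2, R3, R4, R5, V1} → V_4 = -0.1374+0.07996j
Node n5: branches {R1, R2, I1, R4, R6, L1, I2} → V_5 = 1.099+0.4449j
Source currents: i(V1)=-1.987-4.999e-05j, i(V2)=-0.0004873+0.000j

3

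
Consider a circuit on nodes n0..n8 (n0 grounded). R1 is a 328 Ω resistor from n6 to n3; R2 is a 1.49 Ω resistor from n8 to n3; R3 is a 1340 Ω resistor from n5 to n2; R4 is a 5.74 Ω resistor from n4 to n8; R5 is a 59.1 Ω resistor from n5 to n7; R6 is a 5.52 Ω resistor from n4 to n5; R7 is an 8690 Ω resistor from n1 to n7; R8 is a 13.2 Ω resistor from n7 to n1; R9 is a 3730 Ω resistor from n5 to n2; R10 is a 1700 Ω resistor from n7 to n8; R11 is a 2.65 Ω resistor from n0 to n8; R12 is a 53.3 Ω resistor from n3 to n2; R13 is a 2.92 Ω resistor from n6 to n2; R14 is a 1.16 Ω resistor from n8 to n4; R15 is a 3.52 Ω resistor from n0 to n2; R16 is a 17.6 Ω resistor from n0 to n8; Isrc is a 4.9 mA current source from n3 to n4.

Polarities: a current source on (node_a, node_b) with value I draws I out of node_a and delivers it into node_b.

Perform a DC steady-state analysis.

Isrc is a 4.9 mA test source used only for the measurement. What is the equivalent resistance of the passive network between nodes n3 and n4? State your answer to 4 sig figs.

R_eq = 2.411 Ω

Apply KCL at each of the 8 non-ground nodes and solve the resulting linear system.
Node n1: branches {R7, R8} → V_1 = 0.004823
Node n2: branches {R3, R9, R12, R13, R15} → V_2 = -0.0004656
Node n3: branches {R1, R2, R12, Isrc} → V_3 = -0.006791
Node n4: branches {R4, R6, R14, Isrc} → V_4 = 0.005025
Node n5: branches {R3, R5, R6, R9} → V_5 = 0.004980
Node n6: branches {R1, R13} → V_6 = -0.0005214
Node n7: branches {R5, R7, R8, R10} → V_7 = 0.004823
Node n8: branches {R2, R4, R10, R11, R14, R16} → V_8 = 0.0003046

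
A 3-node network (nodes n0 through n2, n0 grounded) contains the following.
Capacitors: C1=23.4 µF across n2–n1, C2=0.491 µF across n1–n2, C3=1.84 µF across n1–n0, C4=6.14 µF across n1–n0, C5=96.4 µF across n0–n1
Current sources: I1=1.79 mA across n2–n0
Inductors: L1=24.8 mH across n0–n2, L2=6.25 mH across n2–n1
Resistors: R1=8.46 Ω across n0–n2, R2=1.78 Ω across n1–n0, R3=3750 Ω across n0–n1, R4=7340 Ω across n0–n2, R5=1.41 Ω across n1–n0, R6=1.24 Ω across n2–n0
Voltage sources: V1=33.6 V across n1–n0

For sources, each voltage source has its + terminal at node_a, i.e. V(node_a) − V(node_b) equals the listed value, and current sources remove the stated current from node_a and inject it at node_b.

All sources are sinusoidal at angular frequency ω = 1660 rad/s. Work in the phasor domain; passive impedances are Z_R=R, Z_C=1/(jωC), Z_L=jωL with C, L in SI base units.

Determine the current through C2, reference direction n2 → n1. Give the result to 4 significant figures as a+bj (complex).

0.001667-0.02724j A

MNA unknowns: 2 node voltages V₁..V_2 plus 1 source current (V1)
C1: Y=0.000+0.03884j on G[2,1]
I1: z[2]−=0.00179, z[0]+=0.00179
L1: Y=0.000-0.02429j on G[0,2]
R1: Y=0.1182+0.000j on G[0,2]
R2: Y=0.5618+0.000j on G[1,0]
C2: Y=0.000+0.0008151j on G[1,2]
L2: Y=0.000-0.09639j on G[2,1]
C3: Y=0.000+0.003054j on G[1,0]
R3: Y=0.0002667+0.000j on G[0,1]
R4: Y=0.0001362+0.000j on G[0,2]
C4: Y=0.000+0.01019j on G[1,0]
R5: Y=0.7092+0.000j on G[1,0]
R6: Y=0.8065+0.000j on G[2,0]
C5: Y=0.000+0.1600j on G[0,1]
V1: row V1−V0=33.6, i_V1 at 1,0
solve → V1=33.60+0.000j, V2=0.1773-2.045j
aux → i_V1=-42.83-3.926j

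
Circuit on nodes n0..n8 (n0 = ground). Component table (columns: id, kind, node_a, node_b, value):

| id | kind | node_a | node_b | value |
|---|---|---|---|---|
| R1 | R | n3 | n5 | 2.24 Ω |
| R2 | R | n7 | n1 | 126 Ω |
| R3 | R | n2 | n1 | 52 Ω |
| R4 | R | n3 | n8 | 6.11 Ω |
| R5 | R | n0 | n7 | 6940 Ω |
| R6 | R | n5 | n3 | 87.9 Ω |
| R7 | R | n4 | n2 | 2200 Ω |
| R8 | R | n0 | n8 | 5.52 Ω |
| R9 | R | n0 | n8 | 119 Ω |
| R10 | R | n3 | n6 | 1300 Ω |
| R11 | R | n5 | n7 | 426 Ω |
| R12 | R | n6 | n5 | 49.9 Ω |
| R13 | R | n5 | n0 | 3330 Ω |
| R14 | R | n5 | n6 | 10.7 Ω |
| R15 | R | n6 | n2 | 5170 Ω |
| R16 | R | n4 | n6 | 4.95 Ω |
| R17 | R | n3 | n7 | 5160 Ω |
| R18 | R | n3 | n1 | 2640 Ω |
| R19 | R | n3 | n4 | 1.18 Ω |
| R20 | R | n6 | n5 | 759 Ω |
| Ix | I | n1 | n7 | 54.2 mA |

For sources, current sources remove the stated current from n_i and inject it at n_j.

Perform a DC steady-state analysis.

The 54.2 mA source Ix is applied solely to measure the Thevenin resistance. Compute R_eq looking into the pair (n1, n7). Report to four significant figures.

MNA unknowns: 8 node voltages V₁..V_8
R1: Y=0.4464 on G[3,5]
R2: Y=0.007937 on G[7,1]
R3: Y=0.01923 on G[2,1]
R4: Y=0.1637 on G[3,8]
R5: Y=0.0001441 on G[0,7]
R6: Y=0.01138 on G[5,3]
R7: Y=0.0004545 on G[4,2]
R8: Y=0.1812 on G[0,8]
R9: Y=0.008403 on G[0,8]
R10: Y=0.0007692 on G[3,6]
R11: Y=0.002347 on G[5,7]
R12: Y=0.02004 on G[6,5]
R13: Y=0.0003003 on G[5,0]
R14: Y=0.09346 on G[5,6]
R15: Y=0.0001934 on G[6,2]
R16: Y=0.2020 on G[4,6]
R17: Y=0.0001938 on G[3,7]
R18: Y=0.0003788 on G[3,1]
R19: Y=0.8475 on G[3,4]
R20: Y=0.001318 on G[6,5]
Ix: z[1]−=0.0542, z[7]+=0.0542
solve → V1=-4.548, V2=-4.400, V3=-0.002810, V4=-0.005041, V5=0.003821, V6=-0.004509, V7=1.705, V8=-0.001302

R_eq = 115.4 Ω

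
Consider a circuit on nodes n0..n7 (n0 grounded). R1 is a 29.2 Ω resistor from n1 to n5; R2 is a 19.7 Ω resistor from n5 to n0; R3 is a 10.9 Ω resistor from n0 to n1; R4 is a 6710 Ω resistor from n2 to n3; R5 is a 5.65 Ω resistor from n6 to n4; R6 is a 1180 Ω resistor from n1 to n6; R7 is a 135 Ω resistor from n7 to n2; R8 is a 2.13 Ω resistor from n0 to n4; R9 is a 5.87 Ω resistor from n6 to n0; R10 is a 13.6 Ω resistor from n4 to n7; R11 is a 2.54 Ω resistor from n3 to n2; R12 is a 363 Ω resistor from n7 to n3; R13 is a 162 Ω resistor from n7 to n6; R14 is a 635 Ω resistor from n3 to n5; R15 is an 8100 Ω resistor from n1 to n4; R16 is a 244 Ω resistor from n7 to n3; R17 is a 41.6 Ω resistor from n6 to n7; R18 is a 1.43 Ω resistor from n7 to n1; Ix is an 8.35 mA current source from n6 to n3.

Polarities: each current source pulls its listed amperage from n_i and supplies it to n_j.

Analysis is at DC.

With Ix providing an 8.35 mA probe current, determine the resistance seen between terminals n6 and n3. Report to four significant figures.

R_eq = 70.13 Ω

Element admittances at DC:
  Y(R1) = 0.03425 S between n1,n5
  Y(R2) = 0.05076 S between n5,n0
  Y(R3) = 0.09174 S between n0,n1
  Y(R4) = 0.0001490 S between n2,n3
  Y(R5) = 0.1770 S between n6,n4
  Y(R6) = 0.0008475 S between n1,n6
  Y(R7) = 0.007407 S between n7,n2
  Y(R8) = 0.4695 S between n0,n4
  Y(R9) = 0.1704 S between n6,n0
  Y(R10) = 0.07353 S between n4,n7
  Y(R11) = 0.3937 S between n3,n2
  Y(R12) = 0.002755 S between n7,n3
  Y(R13) = 0.006173 S between n7,n6
  Y(R14) = 0.001575 S between n3,n5
  Y(R15) = 0.0001235 S between n1,n4
  Y(R16) = 0.004098 S between n7,n3
  Y(R17) = 0.02404 S between n6,n7
  Y(R18) = 0.6993 S between n7,n1
  Ix: injects 0.00835 A into n3 (from n6)
Assemble and solve the 7×7 MNA system:
  V(n1)=0.03073  V(n2)=0.5560  V(n3)=0.5658  V(n4)=-0.001257  V(n5)=0.02245  V(n6)=-0.01977  V(n7)=0.03523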